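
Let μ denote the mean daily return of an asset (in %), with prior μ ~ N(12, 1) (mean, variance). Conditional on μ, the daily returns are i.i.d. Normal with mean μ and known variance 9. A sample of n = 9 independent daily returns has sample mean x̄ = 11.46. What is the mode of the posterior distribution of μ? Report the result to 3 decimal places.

μ̂_MAP = 11.730

n = 9, x̄ = 11.46.
For a Normal prior and Normal likelihood with known variance, the posterior is Normal; its mode equals its mean, the precision-weighted average.
Prior precision 1/σ₀² = 1/1 = 1; data precision n/σ² = 9/9 = 1.
μ̂ = (1·12 + 1·11.46) / (1 + 1) = 23.46/2 = 11.730.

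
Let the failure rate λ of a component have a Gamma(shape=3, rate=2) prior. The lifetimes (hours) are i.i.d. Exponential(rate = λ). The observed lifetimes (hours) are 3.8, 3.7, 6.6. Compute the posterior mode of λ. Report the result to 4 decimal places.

The Exponential(rate=λ) likelihood is ∝ λ^n e^(−λΣtᵢ). Here n = 3 and Σtᵢ = 3.8 + 3.7 + 6.6 = 14.1.
Posterior ∝ λ^2e^(−2λ) · λ^3e^(−14.1λ) = λ^5e^(−16.1λ), i.e. Gamma(6, 16.1).
Mode = (a−1)/b = 5/16.1 ≈ 0.3106.

λ̂_MAP = 0.3106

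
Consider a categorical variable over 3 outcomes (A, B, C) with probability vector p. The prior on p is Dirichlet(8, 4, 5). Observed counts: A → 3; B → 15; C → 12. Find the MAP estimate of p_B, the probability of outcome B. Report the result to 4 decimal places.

MAP estimate of p_B = 0.4091

The posterior is Dirichlet(αᵢ + nᵢ) = Dirichlet(11, 19, 17).
For a Dirichlet(a₁,…,a_K) with all aᵢ > 1, the mode has j-th component (aⱼ − 1)/(Σaᵢ − K).
Here Σaᵢ = 47 and K = 3, so p_B = (19 − 1)/(47 − 3) = 18/44 ≈ 0.4091.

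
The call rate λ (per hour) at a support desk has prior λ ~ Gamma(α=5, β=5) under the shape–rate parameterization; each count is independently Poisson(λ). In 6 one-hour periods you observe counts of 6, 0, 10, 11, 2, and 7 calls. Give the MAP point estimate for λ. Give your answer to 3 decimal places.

Σxᵢ = 6+0+10+11+2+7 = 36, with n = 6.
Posterior ∝ λ^4e^(−5λ) · λ^36e^(−6λ) = λ^40e^(−11λ), i.e. Gamma(shape=41, rate=11).
The mode of a Gamma(a, b) with a ≥ 1 (shape–rate) is (a−1)/b = 40/11 ≈ 3.636.

λ̂_MAP = 3.636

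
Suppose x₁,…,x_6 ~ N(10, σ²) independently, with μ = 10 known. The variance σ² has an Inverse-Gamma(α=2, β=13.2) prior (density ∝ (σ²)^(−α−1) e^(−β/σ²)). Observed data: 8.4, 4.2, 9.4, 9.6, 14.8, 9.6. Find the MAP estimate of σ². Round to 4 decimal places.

Sum of squared deviations about the known mean: SS = (8.4−10)² + (4.2−10)² + (9.4−10)² + (9.6−10)² + (14.8−10)² + (9.6−10)² = 59.92.
The Normal likelihood contributes (σ²)^(−n/2) exp(−SS/(2σ²)), so the posterior is Inverse-Gamma(α + n/2, β + SS/2) = Inverse-Gamma(5, 43.16).
The mode of Inverse-Gamma(a, b) is b/(a+1) = 43.16/6 ≈ 7.1933.

σ̂²_MAP = 7.1933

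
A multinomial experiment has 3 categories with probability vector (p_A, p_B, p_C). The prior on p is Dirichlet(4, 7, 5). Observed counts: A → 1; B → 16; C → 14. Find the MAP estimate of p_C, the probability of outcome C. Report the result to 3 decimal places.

MAP estimate of p_C = 0.409

The posterior is Dirichlet(αᵢ + nᵢ) = Dirichlet(5, 23, 19).
For a Dirichlet(a₁,…,a_K) with all aᵢ > 1, the mode has j-th component (aⱼ − 1)/(Σaᵢ − K).
Here Σaᵢ = 47 and K = 3, so p_C = (19 − 1)/(47 − 3) = 18/44 ≈ 0.409.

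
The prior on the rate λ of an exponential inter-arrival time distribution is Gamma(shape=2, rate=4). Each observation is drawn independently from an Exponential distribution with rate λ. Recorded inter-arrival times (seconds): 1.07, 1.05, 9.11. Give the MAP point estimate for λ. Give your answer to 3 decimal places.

The Exponential(rate=λ) likelihood is ∝ λ^n e^(−λΣtᵢ). Here n = 3 and Σtᵢ = 1.07 + 1.05 + 9.11 = 11.23.
Posterior ∝ λe^(−4λ) · λ^3e^(−11.23λ) = λ^4e^(−15.23λ), i.e. Gamma(5, 15.23).
Mode = (a−1)/b = 4/15.23 ≈ 0.263.

λ̂_MAP = 0.263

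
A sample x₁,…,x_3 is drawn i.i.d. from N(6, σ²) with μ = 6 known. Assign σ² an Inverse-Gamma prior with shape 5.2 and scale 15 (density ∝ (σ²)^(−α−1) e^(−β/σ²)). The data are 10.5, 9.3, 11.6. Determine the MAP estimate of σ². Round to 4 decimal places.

Sum of squared deviations about the known mean: SS = (10.5−6)² + (9.3−6)² + (11.6−6)² = 62.5.
The Normal likelihood contributes (σ²)^(−n/2) exp(−SS/(2σ²)), so the posterior is Inverse-Gamma(α + n/2, β + SS/2) = Inverse-Gamma(6.7, 46.25).
The mode of Inverse-Gamma(a, b) is b/(a+1) = 46.25/7.7 ≈ 6.0065.

σ̂²_MAP = 6.0065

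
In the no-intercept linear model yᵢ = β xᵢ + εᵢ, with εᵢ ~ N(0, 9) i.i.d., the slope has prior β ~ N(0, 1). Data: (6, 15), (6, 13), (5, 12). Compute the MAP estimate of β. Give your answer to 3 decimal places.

β̂_MAP = 2.151

log p(β | y) = −Σ(yᵢ − βxᵢ)²/(2·9) − β²/(2·1) + const.
Setting the derivative to zero: Σxᵢ(yᵢ − βxᵢ)/9 − β/1 = 0, so β = Σxᵢyᵢ / (Σxᵢ² + σ²/τ²).
Σxᵢyᵢ = 6·15 + 6·13 + 5·12 = 228; Σxᵢ² = 97; σ²/τ² = 9.
β̂_MAP = 228 / (97 + 9) = 228/106 ≈ 2.151.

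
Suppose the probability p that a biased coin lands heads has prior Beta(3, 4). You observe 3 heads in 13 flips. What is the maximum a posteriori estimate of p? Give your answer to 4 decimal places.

Prior: Beta(3, 4).
Data: 3 successes in 13 trials. The binomial likelihood contributes p^3(1−p)^10, so the posterior is Beta(3+3, 4+10) = Beta(6, 14).
For Beta(a, b) with a, b > 1 the mode is (a−1)/(a+b−2) = 5/18 ≈ 0.2778.

p̂_MAP = 0.2778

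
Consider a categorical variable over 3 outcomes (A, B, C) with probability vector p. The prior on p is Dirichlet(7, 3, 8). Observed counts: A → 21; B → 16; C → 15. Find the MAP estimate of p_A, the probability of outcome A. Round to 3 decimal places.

MAP estimate of p_A = 0.403

The posterior is Dirichlet(αᵢ + nᵢ) = Dirichlet(28, 19, 23).
For a Dirichlet(a₁,…,a_K) with all aᵢ > 1, the mode has j-th component (aⱼ − 1)/(Σaᵢ − K).
Here Σaᵢ = 70 and K = 3, so p_A = (28 − 1)/(70 − 3) = 27/67 ≈ 0.403.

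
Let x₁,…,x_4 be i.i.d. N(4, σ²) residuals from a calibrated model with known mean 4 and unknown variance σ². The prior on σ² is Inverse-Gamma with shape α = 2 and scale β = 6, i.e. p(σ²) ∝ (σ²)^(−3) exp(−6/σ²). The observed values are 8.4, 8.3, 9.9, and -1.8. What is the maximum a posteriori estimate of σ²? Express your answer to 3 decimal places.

Sum of squared deviations about the known mean: SS = (8.4−4)² + (8.3−4)² + (9.9−4)² + (-1.8−4)² = 106.3.
The Normal likelihood contributes (σ²)^(−n/2) exp(−SS/(2σ²)), so the posterior is Inverse-Gamma(α + n/2, β + SS/2) = Inverse-Gamma(4, 59.15).
The mode of Inverse-Gamma(a, b) is b/(a+1) = 59.15/5 ≈ 11.830.

σ̂²_MAP = 11.830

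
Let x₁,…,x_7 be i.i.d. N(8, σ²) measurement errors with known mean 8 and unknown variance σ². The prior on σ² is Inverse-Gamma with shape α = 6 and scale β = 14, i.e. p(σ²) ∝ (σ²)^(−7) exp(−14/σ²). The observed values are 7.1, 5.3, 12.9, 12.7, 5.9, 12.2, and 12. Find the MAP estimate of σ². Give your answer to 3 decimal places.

Sum of squared deviations about the known mean: SS = (7.1−8)² + (5.3−8)² + (12.9−8)² + (12.7−8)² + (5.9−8)² + (12.2−8)² + (12−8)² = 92.25.
The Normal likelihood contributes (σ²)^(−n/2) exp(−SS/(2σ²)), so the posterior is Inverse-Gamma(α + n/2, β + SS/2) = Inverse-Gamma(9.5, 60.125).
The mode of Inverse-Gamma(a, b) is b/(a+1) = 60.125/10.5 ≈ 5.726.

σ̂²_MAP = 5.726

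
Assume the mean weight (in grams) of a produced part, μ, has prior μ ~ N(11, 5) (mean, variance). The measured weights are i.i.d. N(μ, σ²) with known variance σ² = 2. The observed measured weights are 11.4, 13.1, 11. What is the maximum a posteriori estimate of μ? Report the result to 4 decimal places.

n = 3; x̄ = (11.4 + 13.1 + 11)/3 = 35.5/3 = 71/6 ≈ 11.8333.
For a Normal prior and Normal likelihood with known variance, the posterior is Normal; its mode equals its mean, the precision-weighted average.
Prior precision 1/σ₀² = 1/5 = 0.2; data precision n/σ² = 3/2 = 1.5.
μ̂ = (0.2·11 + 1.5·(71/6)) / (0.2 + 1.5) = 19.95/1.7 = 399/34 ≈ 11.7353.

μ̂_MAP = 11.7353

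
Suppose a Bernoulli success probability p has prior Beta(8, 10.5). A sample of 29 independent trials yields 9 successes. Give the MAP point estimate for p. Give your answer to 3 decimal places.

p̂_MAP = 0.352

Prior: Beta(8, 10.5).
Data: 9 successes in 29 trials. The binomial likelihood contributes p^9(1−p)^20, so the posterior is Beta(8+9, 10.5+20) = Beta(17, 30.5).
For Beta(a, b) with a, b > 1 the mode is (a−1)/(a+b−2) = 16/45.5 ≈ 0.352.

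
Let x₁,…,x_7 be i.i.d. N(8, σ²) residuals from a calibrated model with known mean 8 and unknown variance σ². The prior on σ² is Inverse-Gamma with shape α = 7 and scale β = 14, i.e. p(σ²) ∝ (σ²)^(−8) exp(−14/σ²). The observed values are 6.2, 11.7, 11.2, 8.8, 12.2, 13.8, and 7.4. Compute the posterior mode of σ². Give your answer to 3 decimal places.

σ̂²_MAP = 4.672

Sum of squared deviations about the known mean: SS = (6.2−8)² + (11.7−8)² + (11.2−8)² + (8.8−8)² + (12.2−8)² + (13.8−8)² + (7.4−8)² = 79.45.
The Normal likelihood contributes (σ²)^(−n/2) exp(−SS/(2σ²)), so the posterior is Inverse-Gamma(α + n/2, β + SS/2) = Inverse-Gamma(10.5, 53.725).
The mode of Inverse-Gamma(a, b) is b/(a+1) = 53.725/11.5 ≈ 4.672.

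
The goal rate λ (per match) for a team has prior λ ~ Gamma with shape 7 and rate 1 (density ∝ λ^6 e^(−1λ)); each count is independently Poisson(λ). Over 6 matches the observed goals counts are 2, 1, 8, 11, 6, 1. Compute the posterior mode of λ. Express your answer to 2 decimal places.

λ̂_MAP = 5.00

Σxᵢ = 2+1+8+11+6+1 = 29, with n = 6.
Posterior ∝ λ^6e^(−1λ) · λ^29e^(−6λ) = λ^35e^(−7λ), i.e. Gamma(shape=36, rate=7).
The mode of a Gamma(a, b) with a ≥ 1 (shape–rate) is (a−1)/b = 35/7 ≈ 5.00.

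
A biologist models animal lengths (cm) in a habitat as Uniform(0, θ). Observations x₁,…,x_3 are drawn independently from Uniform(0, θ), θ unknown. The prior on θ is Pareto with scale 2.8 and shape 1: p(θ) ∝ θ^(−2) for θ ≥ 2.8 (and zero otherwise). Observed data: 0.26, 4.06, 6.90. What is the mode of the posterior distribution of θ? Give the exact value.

θ̂_MAP = 6.90

The Uniform(0, θ) likelihood is θ^(−n) for θ ≥ max(xᵢ), zero otherwise. Here max(xᵢ) = 6.90.
Posterior ∝ θ^(−2) · θ^(−3) = θ^(−5) on θ ≥ max(2.8, 6.90) = 6.90.
This density is strictly decreasing in θ, so the posterior mode lies at the lower boundary of the support.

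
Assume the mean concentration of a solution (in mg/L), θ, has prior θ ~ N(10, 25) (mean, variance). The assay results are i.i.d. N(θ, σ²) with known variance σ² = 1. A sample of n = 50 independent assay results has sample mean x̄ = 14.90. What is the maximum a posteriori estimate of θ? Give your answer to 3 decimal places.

θ̂_MAP = 14.896

n = 50, x̄ = 14.90.
For a Normal prior and Normal likelihood with known variance, the posterior is Normal; its mode equals its mean, the precision-weighted average.
Prior precision 1/σ₀² = 1/25 = 0.04; data precision n/σ² = 50/1 = 50.
θ̂ = (0.04·10 + 50·14.9) / (0.04 + 50) = 745.4/50.04 = 18635/1251 ≈ 14.896.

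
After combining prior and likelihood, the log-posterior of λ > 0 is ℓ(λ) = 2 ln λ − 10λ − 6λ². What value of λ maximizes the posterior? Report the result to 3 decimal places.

λ̂_MAP = 0.167

ℓ'(λ) = 2/λ − 10 − 12λ. Setting this to zero and multiplying by λ: 12λ² + 10λ − 2 = 0.
λ = (−10 + √(10² + 4·12·2)) / (2·12) = (−10 + √196) / 24 = (−10 + 14)/24 = 1/6.
ℓ''(λ) = −2/λ² − 12 < 0, confirming a maximum.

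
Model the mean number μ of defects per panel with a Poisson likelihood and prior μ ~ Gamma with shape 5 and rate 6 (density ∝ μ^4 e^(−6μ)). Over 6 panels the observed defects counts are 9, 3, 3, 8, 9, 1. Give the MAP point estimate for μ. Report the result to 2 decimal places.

μ̂_MAP = 3.08

Σxᵢ = 9+3+3+8+9+1 = 33, with n = 6.
Posterior ∝ μ^4e^(−6μ) · μ^33e^(−6μ) = μ^37e^(−12μ), i.e. Gamma(shape=38, rate=12).
The mode of a Gamma(a, b) with a ≥ 1 (shape–rate) is (a−1)/b = 37/12 ≈ 3.08.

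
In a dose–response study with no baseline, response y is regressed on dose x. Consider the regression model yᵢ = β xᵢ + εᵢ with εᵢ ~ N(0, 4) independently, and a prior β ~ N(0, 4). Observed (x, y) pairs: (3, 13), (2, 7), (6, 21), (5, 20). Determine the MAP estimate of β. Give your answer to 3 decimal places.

β̂_MAP = 3.720

log p(β | y) = −Σ(yᵢ − βxᵢ)²/(2·4) − β²/(2·4) + const.
Setting the derivative to zero: Σxᵢ(yᵢ − βxᵢ)/4 − β/4 = 0, so β = Σxᵢyᵢ / (Σxᵢ² + σ²/τ²).
Σxᵢyᵢ = 3·13 + 2·7 + 6·21 + 5·20 = 279; Σxᵢ² = 74; σ²/τ² = 1.
β̂_MAP = 279 / (74 + 1) = 279/75 ≈ 3.720.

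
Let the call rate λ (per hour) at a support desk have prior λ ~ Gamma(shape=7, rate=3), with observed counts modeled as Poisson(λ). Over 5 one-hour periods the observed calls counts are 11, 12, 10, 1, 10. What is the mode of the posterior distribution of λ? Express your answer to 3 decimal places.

λ̂_MAP = 6.250

Σxᵢ = 11+12+10+1+10 = 44, with n = 5.
Posterior ∝ λ^6e^(−3λ) · λ^44e^(−5λ) = λ^50e^(−8λ), i.e. Gamma(shape=51, rate=8).
The mode of a Gamma(a, b) with a ≥ 1 (shape–rate) is (a−1)/b = 50/8 ≈ 6.250.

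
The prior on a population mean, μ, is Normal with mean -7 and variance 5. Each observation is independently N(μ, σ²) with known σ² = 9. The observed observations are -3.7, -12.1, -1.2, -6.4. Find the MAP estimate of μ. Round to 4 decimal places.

μ̂_MAP = -6.2069

n = 4; x̄ = ((-3.7) + (-12.1) + (-1.2) + (-6.4))/4 = -23.4/4 = -5.85.
For a Normal prior and Normal likelihood with known variance, the posterior is Normal; its mode equals its mean, the precision-weighted average.
Prior precision 1/σ₀² = 1/5 = 0.2; data precision n/σ² = 4/9.
μ̂ = (0.2·(-7) + (4/9)·(-5.85)) / (0.2 + 4/9) = (-4)/(29/45) = -180/29 ≈ -6.2069.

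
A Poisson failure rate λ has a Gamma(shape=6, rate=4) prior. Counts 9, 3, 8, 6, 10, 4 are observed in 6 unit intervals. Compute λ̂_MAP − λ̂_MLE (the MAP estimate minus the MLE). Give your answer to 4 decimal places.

Σxᵢ = 40. Posterior is Gamma(46, 10); MAP = (46−1)/10 = 45/10 ≈ 4.50000.
MLE = x̄ = 40/6 ≈ 6.66667.
Difference = 45/10 − 40/6 = -13/6 ≈ -2.1667.

MAP − MLE = -2.1667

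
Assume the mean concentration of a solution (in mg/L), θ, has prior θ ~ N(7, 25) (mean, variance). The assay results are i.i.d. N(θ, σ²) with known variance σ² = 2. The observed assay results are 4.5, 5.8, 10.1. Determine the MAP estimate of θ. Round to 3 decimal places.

θ̂_MAP = 6.805

n = 3; x̄ = (4.5 + 5.8 + 10.1)/3 = 20.4/3 = 6.8.
For a Normal prior and Normal likelihood with known variance, the posterior is Normal; its mode equals its mean, the precision-weighted average.
Prior precision 1/σ₀² = 1/25 = 0.04; data precision n/σ² = 3/2 = 1.5.
θ̂ = (0.04·7 + 1.5·6.8) / (0.04 + 1.5) = 10.48/1.54 = 524/77 ≈ 6.805.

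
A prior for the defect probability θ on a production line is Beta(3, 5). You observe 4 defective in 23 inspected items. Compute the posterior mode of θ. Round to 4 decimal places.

Prior: Beta(3, 5).
Data: 4 successes in 23 trials. The binomial likelihood contributes θ^4(1−θ)^19, so the posterior is Beta(3+4, 5+19) = Beta(7, 24).
For Beta(a, b) with a, b > 1 the mode is (a−1)/(a+b−2) = 6/29 ≈ 0.2069.

θ̂_MAP = 0.2069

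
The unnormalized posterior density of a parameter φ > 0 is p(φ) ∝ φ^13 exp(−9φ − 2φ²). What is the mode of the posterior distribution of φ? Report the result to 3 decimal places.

ℓ'(φ) = 13/φ − 9 − 4φ. Setting this to zero and multiplying by φ: 4φ² + 9φ − 13 = 0.
φ = (−9 + √(9² + 4·4·13)) / (2·4) = (−9 + √289) / 8 = (−9 + 17)/8 = 1.
ℓ''(φ) = −13/φ² − 4 < 0, confirming a maximum.

φ̂_MAP = 1.000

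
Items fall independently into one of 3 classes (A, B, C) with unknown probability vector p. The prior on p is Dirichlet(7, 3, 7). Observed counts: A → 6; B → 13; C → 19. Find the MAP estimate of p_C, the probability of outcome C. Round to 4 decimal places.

The posterior is Dirichlet(αᵢ + nᵢ) = Dirichlet(13, 16, 26).
For a Dirichlet(a₁,…,a_K) with all aᵢ > 1, the mode has j-th component (aⱼ − 1)/(Σaᵢ − K).
Here Σaᵢ = 55 and K = 3, so p_C = (26 − 1)/(55 − 3) = 25/52 ≈ 0.4808.

MAP estimate of p_C = 0.4808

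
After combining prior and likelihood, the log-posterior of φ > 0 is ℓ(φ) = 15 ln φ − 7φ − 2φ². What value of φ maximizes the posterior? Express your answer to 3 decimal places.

φ̂_MAP = 1.250

ℓ'(φ) = 15/φ − 7 − 4φ. Setting this to zero and multiplying by φ: 4φ² + 7φ − 15 = 0.
φ = (−7 + √(7² + 4·4·15)) / (2·4) = (−7 + √289) / 8 = (−7 + 17)/8 = 5/4.
ℓ''(φ) = −15/φ² − 4 < 0, confirming a maximum.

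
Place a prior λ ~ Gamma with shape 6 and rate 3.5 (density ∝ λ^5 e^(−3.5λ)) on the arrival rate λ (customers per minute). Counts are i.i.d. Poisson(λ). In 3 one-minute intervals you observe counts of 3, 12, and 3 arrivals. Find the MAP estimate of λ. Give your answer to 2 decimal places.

Σxᵢ = 3+12+3 = 18, with n = 3.
Posterior ∝ λ^5e^(−3.5λ) · λ^18e^(−3λ) = λ^23e^(−6.5λ), i.e. Gamma(shape=24, rate=6.5).
The mode of a Gamma(a, b) with a ≥ 1 (shape–rate) is (a−1)/b = 23/6.5 ≈ 3.54.

λ̂_MAP = 3.54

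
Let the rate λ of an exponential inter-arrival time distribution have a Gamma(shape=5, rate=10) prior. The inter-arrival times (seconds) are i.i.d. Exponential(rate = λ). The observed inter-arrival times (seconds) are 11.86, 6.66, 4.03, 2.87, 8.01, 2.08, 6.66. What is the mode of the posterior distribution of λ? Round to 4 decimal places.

λ̂_MAP = 0.2108

The Exponential(rate=λ) likelihood is ∝ λ^n e^(−λΣtᵢ). Here n = 7 and Σtᵢ = 11.86 + 6.66 + 4.03 + 2.87 + 8.01 + 2.08 + 6.66 = 42.17.
Posterior ∝ λ^4e^(−10λ) · λ^7e^(−42.17λ) = λ^11e^(−52.17λ), i.e. Gamma(12, 52.17).
Mode = (a−1)/b = 11/52.17 ≈ 0.2108.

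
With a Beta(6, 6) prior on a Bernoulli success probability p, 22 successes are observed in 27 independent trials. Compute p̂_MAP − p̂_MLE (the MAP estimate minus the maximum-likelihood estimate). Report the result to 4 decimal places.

Posterior is Beta(28, 11); MAP = (28−1)/(39−2) = 27/37 ≈ 0.72973.
MLE ignores the prior: p̂_MLE = k/n = 22/27 ≈ 0.81481.
Difference = 27/37 − 22/27 = -85/999 ≈ -0.0851.

MAP − MLE = -0.0851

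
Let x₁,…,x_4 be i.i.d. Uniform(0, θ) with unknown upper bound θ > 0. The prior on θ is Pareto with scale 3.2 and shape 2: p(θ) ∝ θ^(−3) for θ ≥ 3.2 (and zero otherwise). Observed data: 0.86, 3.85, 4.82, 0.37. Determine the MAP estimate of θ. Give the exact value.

θ̂_MAP = 4.82

The Uniform(0, θ) likelihood is θ^(−n) for θ ≥ max(xᵢ), zero otherwise. Here max(xᵢ) = 4.82.
Posterior ∝ θ^(−3) · θ^(−4) = θ^(−7) on θ ≥ max(3.2, 4.82) = 4.82.
This density is strictly decreasing in θ, so the posterior mode lies at the lower boundary of the support.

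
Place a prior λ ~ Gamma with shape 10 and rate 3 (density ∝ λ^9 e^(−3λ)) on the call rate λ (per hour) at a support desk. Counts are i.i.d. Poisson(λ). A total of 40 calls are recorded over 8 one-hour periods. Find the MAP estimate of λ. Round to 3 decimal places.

λ̂_MAP = 4.455

Σxᵢ = 40, n = 8.
Posterior ∝ λ^9e^(−3λ) · λ^40e^(−8λ) = λ^49e^(−11λ), i.e. Gamma(shape=50, rate=11).
The mode of a Gamma(a, b) with a ≥ 1 (shape–rate) is (a−1)/b = 49/11 ≈ 4.455.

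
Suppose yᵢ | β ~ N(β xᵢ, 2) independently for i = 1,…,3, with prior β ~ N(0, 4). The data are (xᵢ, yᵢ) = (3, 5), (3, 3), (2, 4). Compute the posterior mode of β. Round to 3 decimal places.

β̂_MAP = 1.422

log p(β | y) = −Σ(yᵢ − βxᵢ)²/(2·2) − β²/(2·4) + const.
Setting the derivative to zero: Σxᵢ(yᵢ − βxᵢ)/2 − β/4 = 0, so β = Σxᵢyᵢ / (Σxᵢ² + σ²/τ²).
Σxᵢyᵢ = 3·5 + 3·3 + 2·4 = 32; Σxᵢ² = 22; σ²/τ² = 0.5.
β̂_MAP = 32 / (22 + 0.5) = 32/22.5 ≈ 1.422.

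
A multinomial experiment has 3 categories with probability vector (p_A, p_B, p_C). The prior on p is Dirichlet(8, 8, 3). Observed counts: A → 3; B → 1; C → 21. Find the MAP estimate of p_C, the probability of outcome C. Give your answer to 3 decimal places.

MAP estimate of p_C = 0.561

The posterior is Dirichlet(αᵢ + nᵢ) = Dirichlet(11, 9, 24).
For a Dirichlet(a₁,…,a_K) with all aᵢ > 1, the mode has j-th component (aⱼ − 1)/(Σaᵢ − K).
Here Σaᵢ = 44 and K = 3, so p_C = (24 − 1)/(44 − 3) = 23/41 ≈ 0.561.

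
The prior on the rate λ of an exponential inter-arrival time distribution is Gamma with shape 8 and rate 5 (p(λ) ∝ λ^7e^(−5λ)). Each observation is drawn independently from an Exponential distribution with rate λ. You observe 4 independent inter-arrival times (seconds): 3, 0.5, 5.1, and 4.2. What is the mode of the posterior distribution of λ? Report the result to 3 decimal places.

λ̂_MAP = 0.618

The Exponential(rate=λ) likelihood is ∝ λ^n e^(−λΣtᵢ). Here n = 4 and Σtᵢ = 3 + 0.5 + 5.1 + 4.2 = 12.8.
Posterior ∝ λ^7e^(−5λ) · λ^4e^(−12.8λ) = λ^11e^(−17.8λ), i.e. Gamma(12, 17.8).
Mode = (a−1)/b = 11/17.8 ≈ 0.618.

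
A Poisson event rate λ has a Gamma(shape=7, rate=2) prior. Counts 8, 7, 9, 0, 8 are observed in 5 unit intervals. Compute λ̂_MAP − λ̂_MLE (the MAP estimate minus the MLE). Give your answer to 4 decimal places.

Σxᵢ = 32. Posterior is Gamma(39, 7); MAP = (39−1)/7 = 38/7 ≈ 5.42857.
MLE = x̄ = 32/5 ≈ 6.40000.
Difference = 38/7 − 32/5 = -34/35 ≈ -0.9714.

MAP − MLE = -0.9714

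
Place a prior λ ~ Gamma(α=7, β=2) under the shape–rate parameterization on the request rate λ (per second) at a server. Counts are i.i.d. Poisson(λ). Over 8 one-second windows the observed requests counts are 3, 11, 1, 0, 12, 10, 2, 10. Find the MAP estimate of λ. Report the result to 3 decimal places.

Σxᵢ = 3+11+1+0+12+10+2+10 = 49, with n = 8.
Posterior ∝ λ^6e^(−2λ) · λ^49e^(−8λ) = λ^55e^(−10λ), i.e. Gamma(shape=56, rate=10).
The mode of a Gamma(a, b) with a ≥ 1 (shape–rate) is (a−1)/b = 55/10 ≈ 5.500.

λ̂_MAP = 5.500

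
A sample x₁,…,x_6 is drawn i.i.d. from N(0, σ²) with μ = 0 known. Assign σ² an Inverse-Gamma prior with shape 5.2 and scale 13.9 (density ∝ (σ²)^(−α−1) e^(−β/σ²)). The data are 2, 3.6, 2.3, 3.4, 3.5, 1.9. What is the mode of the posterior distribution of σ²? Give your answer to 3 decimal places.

σ̂²_MAP = 4.210

Sum of squared deviations about the known mean: SS = (2−0)² + (3.6−0)² + (2.3−0)² + (3.4−0)² + (3.5−0)² + (1.9−0)² = 49.67.
The Normal likelihood contributes (σ²)^(−n/2) exp(−SS/(2σ²)), so the posterior is Inverse-Gamma(α + n/2, β + SS/2) = Inverse-Gamma(8.2, 38.735).
The mode of Inverse-Gamma(a, b) is b/(a+1) = 38.735/9.2 ≈ 4.210.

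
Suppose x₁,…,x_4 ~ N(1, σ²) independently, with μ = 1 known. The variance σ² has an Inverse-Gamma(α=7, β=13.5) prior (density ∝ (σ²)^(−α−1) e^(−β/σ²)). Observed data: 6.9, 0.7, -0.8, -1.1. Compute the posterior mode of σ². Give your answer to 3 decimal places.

Sum of squared deviations about the known mean: SS = (6.9−1)² + (0.7−1)² + (-0.8−1)² + (-1.1−1)² = 42.55.
The Normal likelihood contributes (σ²)^(−n/2) exp(−SS/(2σ²)), so the posterior is Inverse-Gamma(α + n/2, β + SS/2) = Inverse-Gamma(9, 34.775).
The mode of Inverse-Gamma(a, b) is b/(a+1) = 34.775/10 ≈ 3.478.

σ̂²_MAP = 3.478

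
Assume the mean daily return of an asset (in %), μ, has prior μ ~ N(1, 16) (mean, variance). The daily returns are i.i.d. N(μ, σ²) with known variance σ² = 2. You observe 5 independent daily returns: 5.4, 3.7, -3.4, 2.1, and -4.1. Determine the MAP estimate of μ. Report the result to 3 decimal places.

n = 5; x̄ = (5.4 + 3.7 + (-3.4) + 2.1 + (-4.1))/5 = 3.7/5 = 0.74.
For a Normal prior and Normal likelihood with known variance, the posterior is Normal; its mode equals its mean, the precision-weighted average.
Prior precision 1/σ₀² = 1/16 = 0.0625; data precision n/σ² = 5/2 = 2.5.
μ̂ = (0.0625·1 + 2.5·0.74) / (0.0625 + 2.5) = 1.9125/2.5625 = 153/205 ≈ 0.746.

μ̂_MAP = 0.746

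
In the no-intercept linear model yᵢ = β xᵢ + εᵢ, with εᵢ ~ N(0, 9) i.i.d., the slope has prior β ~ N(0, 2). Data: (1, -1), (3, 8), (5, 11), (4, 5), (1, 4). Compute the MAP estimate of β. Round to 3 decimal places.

log p(β | y) = −Σ(yᵢ − βxᵢ)²/(2·9) − β²/(2·2) + const.
Setting the derivative to zero: Σxᵢ(yᵢ − βxᵢ)/9 − β/2 = 0, so β = Σxᵢyᵢ / (Σxᵢ² + σ²/τ²).
Σxᵢyᵢ = 1·(-1) + 3·8 + 5·11 + 4·5 + 1·4 = 102; Σxᵢ² = 52; σ²/τ² = 4.5.
β̂_MAP = 102 / (52 + 4.5) = 102/56.5 ≈ 1.805.

β̂_MAP = 1.805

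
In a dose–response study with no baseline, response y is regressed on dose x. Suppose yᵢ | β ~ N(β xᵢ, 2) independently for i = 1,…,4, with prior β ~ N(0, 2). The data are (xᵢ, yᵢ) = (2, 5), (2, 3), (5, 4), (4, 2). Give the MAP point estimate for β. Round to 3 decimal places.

β̂_MAP = 0.880

log p(β | y) = −Σ(yᵢ − βxᵢ)²/(2·2) − β²/(2·2) + const.
Setting the derivative to zero: Σxᵢ(yᵢ − βxᵢ)/2 − β/2 = 0, so β = Σxᵢyᵢ / (Σxᵢ² + σ²/τ²).
Σxᵢyᵢ = 2·5 + 2·3 + 5·4 + 4·2 = 44; Σxᵢ² = 49; σ²/τ² = 1.
β̂_MAP = 44 / (49 + 1) = 44/50 ≈ 0.880.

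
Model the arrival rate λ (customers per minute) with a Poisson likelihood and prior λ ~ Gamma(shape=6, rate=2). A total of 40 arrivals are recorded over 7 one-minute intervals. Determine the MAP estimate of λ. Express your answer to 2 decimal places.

Σxᵢ = 40, n = 7.
Posterior ∝ λ^5e^(−2λ) · λ^40e^(−7λ) = λ^45e^(−9λ), i.e. Gamma(shape=46, rate=9).
The mode of a Gamma(a, b) with a ≥ 1 (shape–rate) is (a−1)/b = 45/9 ≈ 5.00.

λ̂_MAP = 5.00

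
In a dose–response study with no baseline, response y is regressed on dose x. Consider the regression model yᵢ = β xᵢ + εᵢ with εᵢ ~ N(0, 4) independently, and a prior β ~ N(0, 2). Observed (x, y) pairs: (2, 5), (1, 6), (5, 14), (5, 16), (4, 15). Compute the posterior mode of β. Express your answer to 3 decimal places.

log p(β | y) = −Σ(yᵢ − βxᵢ)²/(2·4) − β²/(2·2) + const.
Setting the derivative to zero: Σxᵢ(yᵢ − βxᵢ)/4 − β/2 = 0, so β = Σxᵢyᵢ / (Σxᵢ² + σ²/τ²).
Σxᵢyᵢ = 2·5 + 1·6 + 5·14 + 5·16 + 4·15 = 226; Σxᵢ² = 71; σ²/τ² = 2.
β̂_MAP = 226 / (71 + 2) = 226/73 ≈ 3.096.

β̂_MAP = 3.096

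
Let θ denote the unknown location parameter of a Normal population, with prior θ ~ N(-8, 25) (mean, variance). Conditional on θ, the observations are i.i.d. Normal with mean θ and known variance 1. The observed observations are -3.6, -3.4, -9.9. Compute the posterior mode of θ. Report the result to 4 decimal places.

n = 3; x̄ = ((-3.6) + (-3.4) + (-9.9))/3 = -16.9/3 = -169/30 ≈ -5.6333.
For a Normal prior and Normal likelihood with known variance, the posterior is Normal; its mode equals its mean, the precision-weighted average.
Prior precision 1/σ₀² = 1/25 = 0.04; data precision n/σ² = 3/1 = 3.
θ̂ = (0.04·(-8) + 3·(-169/30)) / (0.04 + 3) = (-17.22)/3.04 = -861/152 ≈ -5.6645.

θ̂_MAP = -5.6645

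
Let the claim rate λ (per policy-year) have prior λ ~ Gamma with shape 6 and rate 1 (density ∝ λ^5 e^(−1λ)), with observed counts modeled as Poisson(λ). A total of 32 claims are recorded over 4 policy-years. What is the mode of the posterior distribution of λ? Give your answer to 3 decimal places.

λ̂_MAP = 7.400

Σxᵢ = 32, n = 4.
Posterior ∝ λ^5e^(−1λ) · λ^32e^(−4λ) = λ^37e^(−5λ), i.e. Gamma(shape=38, rate=5).
The mode of a Gamma(a, b) with a ≥ 1 (shape–rate) is (a−1)/b = 37/5 ≈ 7.400.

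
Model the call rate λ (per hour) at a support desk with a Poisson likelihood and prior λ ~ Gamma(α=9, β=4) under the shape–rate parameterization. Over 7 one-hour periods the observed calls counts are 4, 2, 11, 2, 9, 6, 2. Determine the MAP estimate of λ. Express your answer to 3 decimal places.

λ̂_MAP = 4.000

Σxᵢ = 4+2+11+2+9+6+2 = 36, with n = 7.
Posterior ∝ λ^8e^(−4λ) · λ^36e^(−7λ) = λ^44e^(−11λ), i.e. Gamma(shape=45, rate=11).
The mode of a Gamma(a, b) with a ≥ 1 (shape–rate) is (a−1)/b = 44/11 ≈ 4.000.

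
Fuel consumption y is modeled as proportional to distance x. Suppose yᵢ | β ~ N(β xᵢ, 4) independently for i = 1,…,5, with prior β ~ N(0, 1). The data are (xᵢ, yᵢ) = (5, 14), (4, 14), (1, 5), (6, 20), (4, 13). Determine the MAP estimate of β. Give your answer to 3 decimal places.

log p(β | y) = −Σ(yᵢ − βxᵢ)²/(2·4) − β²/(2·1) + const.
Setting the derivative to zero: Σxᵢ(yᵢ − βxᵢ)/4 − β/1 = 0, so β = Σxᵢyᵢ / (Σxᵢ² + σ²/τ²).
Σxᵢyᵢ = 5·14 + 4·14 + 1·5 + 6·20 + 4·13 = 303; Σxᵢ² = 94; σ²/τ² = 4.
β̂_MAP = 303 / (94 + 4) = 303/98 ≈ 3.092.

β̂_MAP = 3.092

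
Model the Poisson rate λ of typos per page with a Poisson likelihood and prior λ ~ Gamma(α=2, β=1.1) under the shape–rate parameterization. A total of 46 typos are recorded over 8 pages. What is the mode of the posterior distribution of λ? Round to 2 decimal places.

λ̂_MAP = 5.16

Σxᵢ = 46, n = 8.
Posterior ∝ λe^(−1.1λ) · λ^46e^(−8λ) = λ^47e^(−9.1λ), i.e. Gamma(shape=48, rate=9.1).
The mode of a Gamma(a, b) with a ≥ 1 (shape–rate) is (a−1)/b = 47/9.1 ≈ 5.16.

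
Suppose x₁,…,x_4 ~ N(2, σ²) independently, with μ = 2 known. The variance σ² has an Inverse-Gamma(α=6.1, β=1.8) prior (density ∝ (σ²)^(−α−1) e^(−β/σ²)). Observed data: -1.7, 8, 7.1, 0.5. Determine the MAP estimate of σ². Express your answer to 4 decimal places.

Sum of squared deviations about the known mean: SS = (-1.7−2)² + (8−2)² + (7.1−2)² + (0.5−2)² = 77.95.
The Normal likelihood contributes (σ²)^(−n/2) exp(−SS/(2σ²)), so the posterior is Inverse-Gamma(α + n/2, β + SS/2) = Inverse-Gamma(8.1, 40.775).
The mode of Inverse-Gamma(a, b) is b/(a+1) = 40.775/9.1 ≈ 4.4808.

σ̂²_MAP = 4.4808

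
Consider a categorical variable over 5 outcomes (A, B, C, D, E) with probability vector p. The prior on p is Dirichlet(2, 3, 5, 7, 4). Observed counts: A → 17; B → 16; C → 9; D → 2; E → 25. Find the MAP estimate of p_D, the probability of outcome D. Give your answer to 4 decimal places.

MAP estimate of p_D = 0.0941

The posterior is Dirichlet(αᵢ + nᵢ) = Dirichlet(19, 19, 14, 9, 29).
For a Dirichlet(a₁,…,a_K) with all aᵢ > 1, the mode has j-th component (aⱼ − 1)/(Σaᵢ − K).
Here Σaᵢ = 90 and K = 5, so p_D = (9 − 1)/(90 − 5) = 8/85 ≈ 0.0941.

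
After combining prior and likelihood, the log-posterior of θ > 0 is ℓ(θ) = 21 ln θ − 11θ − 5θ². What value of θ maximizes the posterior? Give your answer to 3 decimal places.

ℓ'(θ) = 21/θ − 11 − 10θ. Setting this to zero and multiplying by θ: 10θ² + 11θ − 21 = 0.
θ = (−11 + √(11² + 4·10·21)) / (2·10) = (−11 + √961) / 20 = (−11 + 31)/20 = 1.
ℓ''(θ) = −21/θ² − 10 < 0, confirming a maximum.

θ̂_MAP = 1.000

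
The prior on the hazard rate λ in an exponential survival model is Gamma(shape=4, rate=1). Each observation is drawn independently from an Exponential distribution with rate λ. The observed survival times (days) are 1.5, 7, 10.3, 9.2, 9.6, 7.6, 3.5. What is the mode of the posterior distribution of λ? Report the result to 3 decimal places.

The Exponential(rate=λ) likelihood is ∝ λ^n e^(−λΣtᵢ). Here n = 7 and Σtᵢ = 1.5 + 7 + 10.3 + 9.2 + 9.6 + 7.6 + 3.5 = 48.7.
Posterior ∝ λ^3e^(−1λ) · λ^7e^(−48.7λ) = λ^10e^(−49.7λ), i.e. Gamma(11, 49.7).
Mode = (a−1)/b = 10/49.7 ≈ 0.201.

λ̂_MAP = 0.201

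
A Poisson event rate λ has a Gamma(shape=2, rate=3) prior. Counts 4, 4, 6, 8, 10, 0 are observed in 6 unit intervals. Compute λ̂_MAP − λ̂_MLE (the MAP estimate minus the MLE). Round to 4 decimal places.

MAP − MLE = -1.6667

Σxᵢ = 32. Posterior is Gamma(34, 9); MAP = (34−1)/9 = 33/9 ≈ 3.66667.
MLE = x̄ = 32/6 ≈ 5.33333.
Difference = 33/9 − 32/6 = -5/3 ≈ -1.6667.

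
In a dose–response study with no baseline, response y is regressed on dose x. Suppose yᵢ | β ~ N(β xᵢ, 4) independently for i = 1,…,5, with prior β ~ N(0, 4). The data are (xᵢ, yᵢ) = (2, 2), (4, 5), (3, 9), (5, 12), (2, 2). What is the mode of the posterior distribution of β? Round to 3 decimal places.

β̂_MAP = 1.949

log p(β | y) = −Σ(yᵢ − βxᵢ)²/(2·4) − β²/(2·4) + const.
Setting the derivative to zero: Σxᵢ(yᵢ − βxᵢ)/4 − β/4 = 0, so β = Σxᵢyᵢ / (Σxᵢ² + σ²/τ²).
Σxᵢyᵢ = 2·2 + 4·5 + 3·9 + 5·12 + 2·2 = 115; Σxᵢ² = 58; σ²/τ² = 1.
β̂_MAP = 115 / (58 + 1) = 115/59 ≈ 1.949.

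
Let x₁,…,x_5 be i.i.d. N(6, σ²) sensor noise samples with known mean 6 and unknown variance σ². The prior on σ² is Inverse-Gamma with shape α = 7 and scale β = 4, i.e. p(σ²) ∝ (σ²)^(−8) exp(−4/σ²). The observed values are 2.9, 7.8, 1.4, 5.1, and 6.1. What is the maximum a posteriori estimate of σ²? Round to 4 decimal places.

Sum of squared deviations about the known mean: SS = (2.9−6)² + (7.8−6)² + (1.4−6)² + (5.1−6)² + (6.1−6)² = 34.83.
The Normal likelihood contributes (σ²)^(−n/2) exp(−SS/(2σ²)), so the posterior is Inverse-Gamma(α + n/2, β + SS/2) = Inverse-Gamma(9.5, 21.415).
The mode of Inverse-Gamma(a, b) is b/(a+1) = 21.415/10.5 ≈ 2.0395.

σ̂²_MAP = 2.0395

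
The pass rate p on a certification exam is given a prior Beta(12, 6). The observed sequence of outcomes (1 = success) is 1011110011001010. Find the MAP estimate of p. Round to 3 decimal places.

Prior: Beta(12, 6).
Data: 9 successes in 16 trials (from the sequence). The binomial likelihood contributes p^9(1−p)^7, so the posterior is Beta(12+9, 6+7) = Beta(21, 13).
For Beta(a, b) with a, b > 1 the mode is (a−1)/(a+b−2) = 20/32 ≈ 0.625.

p̂_MAP = 0.625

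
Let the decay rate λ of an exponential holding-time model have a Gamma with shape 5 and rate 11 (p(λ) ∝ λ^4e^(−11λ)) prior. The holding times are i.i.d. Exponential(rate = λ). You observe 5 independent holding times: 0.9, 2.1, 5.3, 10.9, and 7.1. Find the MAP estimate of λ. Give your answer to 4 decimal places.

The Exponential(rate=λ) likelihood is ∝ λ^n e^(−λΣtᵢ). Here n = 5 and Σtᵢ = 0.9 + 2.1 + 5.3 + 10.9 + 7.1 = 26.3.
Posterior ∝ λ^4e^(−11λ) · λ^5e^(−26.3λ) = λ^9e^(−37.3λ), i.e. Gamma(10, 37.3).
Mode = (a−1)/b = 9/37.3 ≈ 0.2413.

λ̂_MAP = 0.2413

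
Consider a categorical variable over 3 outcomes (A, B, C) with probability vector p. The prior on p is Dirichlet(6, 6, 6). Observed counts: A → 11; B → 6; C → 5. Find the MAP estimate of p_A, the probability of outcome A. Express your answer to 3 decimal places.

MAP estimate of p_A = 0.432

The posterior is Dirichlet(αᵢ + nᵢ) = Dirichlet(17, 12, 11).
For a Dirichlet(a₁,…,a_K) with all aᵢ > 1, the mode has j-th component (aⱼ − 1)/(Σaᵢ − K).
Here Σaᵢ = 40 and K = 3, so p_A = (17 − 1)/(40 − 3) = 16/37 ≈ 0.432.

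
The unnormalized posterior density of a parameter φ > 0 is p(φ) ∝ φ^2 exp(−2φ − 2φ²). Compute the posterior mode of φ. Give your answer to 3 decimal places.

ℓ'(φ) = 2/φ − 2 − 4φ. Setting this to zero and multiplying by φ: 4φ² + 2φ − 2 = 0.
φ = (−2 + √(2² + 4·4·2)) / (2·4) = (−2 + √36) / 8 = (−2 + 6)/8 = 1/2.
ℓ''(φ) = −2/φ² − 4 < 0, confirming a maximum.

φ̂_MAP = 0.500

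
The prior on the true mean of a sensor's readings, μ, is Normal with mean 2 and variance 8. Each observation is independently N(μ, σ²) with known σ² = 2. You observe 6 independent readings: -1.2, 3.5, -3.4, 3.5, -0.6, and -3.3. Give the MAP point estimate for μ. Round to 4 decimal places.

n = 6; x̄ = ((-1.2) + 3.5 + (-3.4) + 3.5 + (-0.6) + (-3.3))/6 = -1.5/6 = -0.25.
For a Normal prior and Normal likelihood with known variance, the posterior is Normal; its mode equals its mean, the precision-weighted average.
Prior precision 1/σ₀² = 1/8 = 0.125; data precision n/σ² = 6/2 = 3.
μ̂ = (0.125·2 + 3·(-0.25)) / (0.125 + 3) = (-0.5)/3.125 = -0.1600.

μ̂_MAP = -0.1600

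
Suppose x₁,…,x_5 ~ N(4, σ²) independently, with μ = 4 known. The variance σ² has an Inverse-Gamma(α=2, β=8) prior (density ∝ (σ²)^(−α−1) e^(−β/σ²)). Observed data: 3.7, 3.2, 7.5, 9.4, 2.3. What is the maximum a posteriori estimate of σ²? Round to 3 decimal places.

σ̂²_MAP = 5.548

Sum of squared deviations about the known mean: SS = (3.7−4)² + (3.2−4)² + (7.5−4)² + (9.4−4)² + (2.3−4)² = 45.03.
The Normal likelihood contributes (σ²)^(−n/2) exp(−SS/(2σ²)), so the posterior is Inverse-Gamma(α + n/2, β + SS/2) = Inverse-Gamma(4.5, 30.515).
The mode of Inverse-Gamma(a, b) is b/(a+1) = 30.515/5.5 ≈ 5.548.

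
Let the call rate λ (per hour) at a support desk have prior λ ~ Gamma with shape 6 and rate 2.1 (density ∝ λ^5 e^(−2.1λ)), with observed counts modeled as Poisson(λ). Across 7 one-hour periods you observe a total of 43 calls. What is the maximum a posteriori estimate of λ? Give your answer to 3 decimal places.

λ̂_MAP = 5.275

Σxᵢ = 43, n = 7.
Posterior ∝ λ^5e^(−2.1λ) · λ^43e^(−7λ) = λ^48e^(−9.1λ), i.e. Gamma(shape=49, rate=9.1).
The mode of a Gamma(a, b) with a ≥ 1 (shape–rate) is (a−1)/b = 48/9.1 ≈ 5.275.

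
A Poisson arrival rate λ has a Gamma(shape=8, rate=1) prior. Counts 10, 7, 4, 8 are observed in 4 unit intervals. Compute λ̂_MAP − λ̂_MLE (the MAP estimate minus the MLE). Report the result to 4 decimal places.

MAP − MLE = -0.0500

Σxᵢ = 29. Posterior is Gamma(37, 5); MAP = (37−1)/5 = 36/5 ≈ 7.20000.
MLE = x̄ = 29/4 ≈ 7.25000.
Difference = 36/5 − 29/4 = -1/20 ≈ -0.0500.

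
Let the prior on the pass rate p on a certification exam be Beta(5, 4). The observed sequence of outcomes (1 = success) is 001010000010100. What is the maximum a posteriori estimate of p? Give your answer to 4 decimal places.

p̂_MAP = 0.3636

Prior: Beta(5, 4).
Data: 4 successes in 15 trials (from the sequence). The binomial likelihood contributes p^4(1−p)^11, so the posterior is Beta(5+4, 4+11) = Beta(9, 15).
For Beta(a, b) with a, b > 1 the mode is (a−1)/(a+b−2) = 8/22 ≈ 0.3636.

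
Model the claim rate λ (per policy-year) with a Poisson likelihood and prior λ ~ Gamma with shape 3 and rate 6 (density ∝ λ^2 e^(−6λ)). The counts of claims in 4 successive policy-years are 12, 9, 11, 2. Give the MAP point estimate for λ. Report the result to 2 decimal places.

Σxᵢ = 12+9+11+2 = 34, with n = 4.
Posterior ∝ λ^2e^(−6λ) · λ^34e^(−4λ) = λ^36e^(−10λ), i.e. Gamma(shape=37, rate=10).
The mode of a Gamma(a, b) with a ≥ 1 (shape–rate) is (a−1)/b = 36/10 ≈ 3.60.

λ̂_MAP = 3.60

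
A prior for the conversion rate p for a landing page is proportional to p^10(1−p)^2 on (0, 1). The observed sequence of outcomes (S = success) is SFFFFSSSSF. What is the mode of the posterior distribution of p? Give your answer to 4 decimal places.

The prior density ∝ p^10(1−p)^2 is the kernel of Beta(11, 3).
Data: 5 successes in 10 trials (from the sequence). The binomial likelihood contributes p^5(1−p)^5, so the posterior is Beta(11+5, 3+5) = Beta(16, 8).
For Beta(a, b) with a, b > 1 the mode is (a−1)/(a+b−2) = 15/22 ≈ 0.6818.

p̂_MAP = 0.6818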